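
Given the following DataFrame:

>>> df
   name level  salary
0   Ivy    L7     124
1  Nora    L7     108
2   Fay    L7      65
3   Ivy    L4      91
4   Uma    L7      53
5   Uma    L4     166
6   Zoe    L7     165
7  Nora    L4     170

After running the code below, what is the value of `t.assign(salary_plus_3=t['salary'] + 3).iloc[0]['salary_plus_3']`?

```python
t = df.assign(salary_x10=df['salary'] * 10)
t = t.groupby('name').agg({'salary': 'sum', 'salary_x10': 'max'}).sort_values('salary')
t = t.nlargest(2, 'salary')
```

add column salary_x10 = df['salary'] * 10:
   name level  salary  salary_x10
0   Ivy    L7     124        1240
1  Nora    L7     108        1080
2   Fay    L7      65         650
3   Ivy    L4      91         910
4   Uma    L7      53         530
5   Uma    L4     166        1660
6   Zoe    L7     165        1650
7  Nora    L4     170        1700
group by name: sum(salary), max(salary_x10):
      salary  salary_x10
name                    
Fay       65         650
Ivy      215        1240
Nora     278        1700
Uma      219        1660
Zoe      165        1650
sort by salary:
      salary  salary_x10
name                    
Fay       65         650
Zoe      165        1650
Ivy      215        1240
Uma      219        1660
Nora     278        1700
take 2 rows with largest salary:
      salary  salary_x10
name                    
Nora     278        1700
Uma      219        1660
add column salary_plus_3 = t['salary'] + 3:
      salary  salary_x10  salary_plus_3
name                                   
Nora     278        1700            281
Uma      219        1660            222
Hence 281.

281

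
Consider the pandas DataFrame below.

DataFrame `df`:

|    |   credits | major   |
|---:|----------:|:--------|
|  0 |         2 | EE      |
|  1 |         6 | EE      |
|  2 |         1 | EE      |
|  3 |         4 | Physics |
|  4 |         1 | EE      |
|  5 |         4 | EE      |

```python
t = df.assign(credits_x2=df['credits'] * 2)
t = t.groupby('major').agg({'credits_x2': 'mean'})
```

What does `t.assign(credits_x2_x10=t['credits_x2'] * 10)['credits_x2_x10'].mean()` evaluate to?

add column credits_x2 = df['credits'] * 2:
   credits    major  credits_x2
0        2       EE           4
1        6       EE          12
2        1       EE           2
3        4  Physics           8
4        1       EE           2
5        4       EE           8
group by major, mean of credits_x2:
         credits_x2
major              
EE              5.6
Physics         8.0
add column credits_x2_x10 = t['credits_x2'] * 10:
         credits_x2  credits_x2_x10
major                              
EE              5.6            56.0
Physics         8.0            80.0
Then the mean of column 'credits_x2_x10': 68.0

68.0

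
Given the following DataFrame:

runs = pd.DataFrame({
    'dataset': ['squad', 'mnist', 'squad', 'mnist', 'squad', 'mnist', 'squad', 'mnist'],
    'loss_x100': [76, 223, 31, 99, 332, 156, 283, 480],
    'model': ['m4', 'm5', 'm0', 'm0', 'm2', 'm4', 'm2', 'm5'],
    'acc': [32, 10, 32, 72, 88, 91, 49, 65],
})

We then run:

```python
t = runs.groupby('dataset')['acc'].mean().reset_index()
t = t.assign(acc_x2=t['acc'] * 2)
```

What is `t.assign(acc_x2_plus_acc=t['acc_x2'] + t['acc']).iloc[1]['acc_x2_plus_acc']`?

group by dataset, mean of acc:
dataset
mnist    59.50
squad    50.25
Name: acc, dtype: float64
reset_index():
  dataset    acc
0   mnist  59.50
1   squad  50.25
add column acc_x2 = t['acc'] * 2:
  dataset    acc  acc_x2
0   mnist  59.50   119.0
1   squad  50.25   100.5
add column acc_x2_plus_acc = t['acc_x2'] + t['acc']:
  dataset    acc  acc_x2  acc_x2_plus_acc
0   mnist  59.50   119.0           178.50
1   squad  50.25   100.5           150.75
Then the value at position 1, column 'acc_x2_plus_acc': 150.75

150.75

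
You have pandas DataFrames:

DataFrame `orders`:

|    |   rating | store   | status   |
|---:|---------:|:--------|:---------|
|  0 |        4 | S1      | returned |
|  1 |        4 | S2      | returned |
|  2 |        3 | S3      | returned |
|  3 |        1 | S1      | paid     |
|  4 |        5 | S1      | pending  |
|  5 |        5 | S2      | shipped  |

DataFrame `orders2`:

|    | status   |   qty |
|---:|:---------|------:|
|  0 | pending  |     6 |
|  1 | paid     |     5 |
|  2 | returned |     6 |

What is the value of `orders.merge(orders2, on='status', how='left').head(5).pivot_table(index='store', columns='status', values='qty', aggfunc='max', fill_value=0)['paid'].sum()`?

merge on 'status' (how='left') → 6 rows:
   rating store    status  qty
0       4    S1  returned  6.0
1       4    S2  returned  6.0
2       3    S3  returned  6.0
3       1    S1      paid  5.0
4       5    S1   pending  6.0
5       5    S2   shipped  NaN
take first 5 rows:
   rating store    status  qty
0       4    S1  returned  6.0
1       4    S2  returned  6.0
2       3    S3  returned  6.0
3       1    S1      paid  5.0
4       5    S1   pending  6.0
pivot: rows=store, cols=status, max(qty):
status  paid  pending  returned
store                          
S1       5.0      6.0       6.0
S2       0.0      0.0       6.0
S3       0.0      0.0       6.0

5.0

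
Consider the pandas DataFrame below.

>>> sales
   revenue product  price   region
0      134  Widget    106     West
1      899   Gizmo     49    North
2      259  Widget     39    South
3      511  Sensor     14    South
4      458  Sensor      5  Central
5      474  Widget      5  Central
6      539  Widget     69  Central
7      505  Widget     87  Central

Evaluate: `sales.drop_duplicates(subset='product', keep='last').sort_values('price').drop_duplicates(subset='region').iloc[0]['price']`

5

drop duplicate product (keep=last):
   revenue product  price   region
1      899   Gizmo     49    North
4      458  Sensor      5  Central
7      505  Widget     87  Central
sort by price:
   revenue product  price   region
4      458  Sensor      5  Central
1      899   Gizmo     49    North
7      505  Widget     87  Central
drop duplicate region (keep=first):
   revenue product  price   region
4      458  Sensor      5  Central
1      899   Gizmo     49    North
value at position 0, column 'price' → 5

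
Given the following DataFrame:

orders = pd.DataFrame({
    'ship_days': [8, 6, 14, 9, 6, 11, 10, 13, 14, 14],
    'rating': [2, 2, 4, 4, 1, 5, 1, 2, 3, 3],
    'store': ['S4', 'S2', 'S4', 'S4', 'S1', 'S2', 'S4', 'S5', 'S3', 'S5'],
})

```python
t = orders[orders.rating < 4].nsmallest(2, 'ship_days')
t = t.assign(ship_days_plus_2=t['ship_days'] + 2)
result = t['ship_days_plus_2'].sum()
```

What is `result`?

16

filter rows where rating < 4:
   ship_days  rating store
0          8       2    S4
1          6       2    S2
4          6       1    S1
6         10       1    S4
7         13       2    S5
8         14       3    S3
9         14       3    S5
take 2 rows with smallest ship_days:
   ship_days  rating store
1          6       2    S2
4          6       1    S1
add column ship_days_plus_2 = t['ship_days'] + 2:
   ship_days  rating store  ship_days_plus_2
1          6       2    S2                 8
4          6       1    S1                 8
Hence 16.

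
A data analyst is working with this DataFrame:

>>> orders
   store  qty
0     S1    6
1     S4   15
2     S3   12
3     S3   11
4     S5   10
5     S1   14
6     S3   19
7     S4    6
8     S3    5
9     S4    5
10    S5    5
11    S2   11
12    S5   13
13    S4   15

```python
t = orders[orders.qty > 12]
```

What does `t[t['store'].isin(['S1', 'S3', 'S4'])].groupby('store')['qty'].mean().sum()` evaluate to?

48.0

filter rows where qty > 12:
   store  qty
1     S4   15
5     S1   14
6     S3   19
12    S5   13
13    S4   15
filter rows where store in ['S1', 'S3', 'S4']:
   store  qty
1     S4   15
5     S1   14
6     S3   19
13    S4   15
group by store, mean of qty:
store
S1    14.0
S3    19.0
S4    15.0
Name: qty, dtype: float64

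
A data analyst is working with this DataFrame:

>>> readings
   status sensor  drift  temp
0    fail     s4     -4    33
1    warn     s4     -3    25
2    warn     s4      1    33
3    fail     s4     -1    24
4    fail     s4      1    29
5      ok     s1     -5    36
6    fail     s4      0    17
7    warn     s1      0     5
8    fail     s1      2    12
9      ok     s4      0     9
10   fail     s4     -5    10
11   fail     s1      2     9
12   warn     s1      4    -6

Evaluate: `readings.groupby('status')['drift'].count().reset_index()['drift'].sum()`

group by status, count of drift:
status
fail    7
ok      2
warn    4
Name: drift, dtype: int64
reset_index():
  status  drift
0   fail      7
1     ok      2
2   warn      4
Then the sum of column 'drift': 13

13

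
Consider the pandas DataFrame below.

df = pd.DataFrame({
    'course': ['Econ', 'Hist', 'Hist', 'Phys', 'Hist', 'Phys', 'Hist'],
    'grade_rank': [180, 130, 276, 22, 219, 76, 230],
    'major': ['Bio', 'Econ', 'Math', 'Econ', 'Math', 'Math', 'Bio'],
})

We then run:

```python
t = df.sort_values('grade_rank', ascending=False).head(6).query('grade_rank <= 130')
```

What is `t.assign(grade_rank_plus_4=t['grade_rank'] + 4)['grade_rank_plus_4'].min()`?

80

sort by grade_rank descending:
  course  grade_rank major
2   Hist         276  Math
6   Hist         230   Bio
4   Hist         219  Math
0   Econ         180   Bio
1   Hist         130  Econ
5   Phys          76  Math
3   Phys          22  Econ
take first 6 rows:
  course  grade_rank major
2   Hist         276  Math
6   Hist         230   Bio
4   Hist         219  Math
0   Econ         180   Bio
1   Hist         130  Econ
5   Phys          76  Math
filter rows where grade_rank <= 130:
  course  grade_rank major
1   Hist         130  Econ
5   Phys          76  Math
add column grade_rank_plus_4 = t['grade_rank'] + 4:
  course  grade_rank major  grade_rank_plus_4
1   Hist         130  Econ                134
5   Phys          76  Math                 80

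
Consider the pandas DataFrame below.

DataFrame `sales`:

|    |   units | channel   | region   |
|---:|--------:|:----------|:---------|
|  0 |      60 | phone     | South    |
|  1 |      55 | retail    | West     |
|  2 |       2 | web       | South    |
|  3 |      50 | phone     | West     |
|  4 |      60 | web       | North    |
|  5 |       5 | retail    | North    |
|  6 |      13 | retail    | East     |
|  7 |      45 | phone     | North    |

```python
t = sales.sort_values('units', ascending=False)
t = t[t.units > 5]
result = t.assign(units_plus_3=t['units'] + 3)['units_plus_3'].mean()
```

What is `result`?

sort by units descending:
   units channel region
0     60   phone  South
4     60     web  North
1     55  retail   West
3     50   phone   West
7     45   phone  North
6     13  retail   East
5      5  retail  North
2      2     web  South
filter rows where units > 5:
   units channel region
0     60   phone  South
4     60     web  North
1     55  retail   West
3     50   phone   West
7     45   phone  North
6     13  retail   East
add column units_plus_3 = t['units'] + 3:
   units channel region  units_plus_3
0     60   phone  South            63
4     60     web  North            63
1     55  retail   West            58
3     50   phone   West            53
7     45   phone  North            48
6     13  retail   East            16
Taking the mean of column 'units_plus_3' gives 50.1666666667.

50.1666666667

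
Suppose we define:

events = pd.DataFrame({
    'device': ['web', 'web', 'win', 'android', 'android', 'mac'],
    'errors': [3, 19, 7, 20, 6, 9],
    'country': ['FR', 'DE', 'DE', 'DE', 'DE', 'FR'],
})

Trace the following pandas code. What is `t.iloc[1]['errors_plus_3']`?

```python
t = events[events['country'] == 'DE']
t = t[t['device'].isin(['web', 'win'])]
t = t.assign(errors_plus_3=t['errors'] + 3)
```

filter rows where country == 'DE':
    device  errors country
1      web      19      DE
2      win       7      DE
3  android      20      DE
4  android       6      DE
filter rows where device in ['web', 'win']:
  device  errors country
1    web      19      DE
2    win       7      DE
add column errors_plus_3 = t['errors'] + 3:
  device  errors country  errors_plus_3
1    web      19      DE             22
2    win       7      DE             10
Finally, value at position 1, column 'errors_plus_3' = 10.

10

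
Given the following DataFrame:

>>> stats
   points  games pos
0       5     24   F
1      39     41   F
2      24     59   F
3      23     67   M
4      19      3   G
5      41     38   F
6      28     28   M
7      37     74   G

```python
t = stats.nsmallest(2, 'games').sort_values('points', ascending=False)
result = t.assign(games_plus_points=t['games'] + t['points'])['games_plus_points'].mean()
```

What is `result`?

25.5

take 2 rows with smallest games:
   points  games pos
4      19      3   G
0       5     24   F
sort by points descending:
   points  games pos
4      19      3   G
0       5     24   F
add column games_plus_points = t['games'] + t['points']:
   points  games pos  games_plus_points
4      19      3   G                 22
0       5     24   F                 29
Finally, mean of column 'games_plus_points' = 25.5.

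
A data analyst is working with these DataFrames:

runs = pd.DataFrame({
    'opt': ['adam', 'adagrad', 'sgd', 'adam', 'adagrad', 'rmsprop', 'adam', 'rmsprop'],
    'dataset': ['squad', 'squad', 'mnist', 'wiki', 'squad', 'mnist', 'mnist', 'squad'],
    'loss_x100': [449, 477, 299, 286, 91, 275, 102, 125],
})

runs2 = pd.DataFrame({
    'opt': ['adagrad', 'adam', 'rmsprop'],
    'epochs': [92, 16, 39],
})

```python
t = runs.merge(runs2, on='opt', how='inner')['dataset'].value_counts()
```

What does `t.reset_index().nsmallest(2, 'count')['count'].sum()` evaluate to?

3

merge on 'opt' (how='inner') → 7 rows:
       opt dataset  loss_x100  epochs
0     adam   squad        449      16
1  adagrad   squad        477      92
2     adam    wiki        286      16
3  adagrad   squad         91      92
4  rmsprop   mnist        275      39
5     adam   mnist        102      16
6  rmsprop   squad        125      39
value_counts of dataset:
dataset
squad    4
mnist    2
wiki     1
Name: count, dtype: int64
reset_index():
  dataset  count
0   squad      4
1   mnist      2
2    wiki      1
take 2 rows with smallest count:
  dataset  count
2    wiki      1
1   mnist      2
So sum() = 3.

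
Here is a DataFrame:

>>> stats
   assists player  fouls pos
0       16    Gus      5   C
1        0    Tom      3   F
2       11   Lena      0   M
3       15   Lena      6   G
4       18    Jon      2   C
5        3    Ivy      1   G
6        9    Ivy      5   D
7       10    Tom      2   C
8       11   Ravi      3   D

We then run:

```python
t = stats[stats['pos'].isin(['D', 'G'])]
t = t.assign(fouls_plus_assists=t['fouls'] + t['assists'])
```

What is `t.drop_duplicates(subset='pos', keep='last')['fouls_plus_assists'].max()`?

14

filter rows where pos in ['D', 'G']:
   assists player  fouls pos
3       15   Lena      6   G
5        3    Ivy      1   G
6        9    Ivy      5   D
8       11   Ravi      3   D
add column fouls_plus_assists = t['fouls'] + t['assists']:
   assists player  fouls pos  fouls_plus_assists
3       15   Lena      6   G                  21
5        3    Ivy      1   G                   4
6        9    Ivy      5   D                  14
8       11   Ravi      3   D                  14
drop duplicate pos (keep=last):
   assists player  fouls pos  fouls_plus_assists
5        3    Ivy      1   G                   4
8       11   Ravi      3   D                  14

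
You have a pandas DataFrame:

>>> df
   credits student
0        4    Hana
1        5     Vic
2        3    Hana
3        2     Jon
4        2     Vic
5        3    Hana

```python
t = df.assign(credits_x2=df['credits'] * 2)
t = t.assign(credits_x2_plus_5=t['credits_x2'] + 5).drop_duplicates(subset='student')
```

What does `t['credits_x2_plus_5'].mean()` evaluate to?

12.3333333333

add column credits_x2 = df['credits'] * 2:
   credits student  credits_x2
0        4    Hana           8
1        5     Vic          10
2        3    Hana           6
3        2     Jon           4
4        2     Vic           4
5        3    Hana           6
add column credits_x2_plus_5 = t['credits_x2'] + 5:
   credits student  credits_x2  credits_x2_plus_5
0        4    Hana           8                 13
1        5     Vic          10                 15
2        3    Hana           6                 11
3        2     Jon           4                  9
4        2     Vic           4                  9
5        3    Hana           6                 11
drop duplicate student (keep=first):
   credits student  credits_x2  credits_x2_plus_5
0        4    Hana           8                 13
1        5     Vic          10                 15
3        2     Jon           4                  9
Taking the mean of column 'credits_x2_plus_5' gives 12.3333333333.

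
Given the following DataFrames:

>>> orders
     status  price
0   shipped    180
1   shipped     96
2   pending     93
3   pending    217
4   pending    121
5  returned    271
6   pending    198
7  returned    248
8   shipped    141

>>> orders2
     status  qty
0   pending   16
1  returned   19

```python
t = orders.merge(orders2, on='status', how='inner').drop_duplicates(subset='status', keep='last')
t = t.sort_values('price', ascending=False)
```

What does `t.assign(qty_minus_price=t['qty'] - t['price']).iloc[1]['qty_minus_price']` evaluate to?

merge on 'status' (how='inner') → 6 rows:
     status  price  qty
0   pending     93   16
1   pending    217   16
2   pending    121   16
3  returned    271   19
4   pending    198   16
5  returned    248   19
drop duplicate status (keep=last):
     status  price  qty
4   pending    198   16
5  returned    248   19
sort by price descending:
     status  price  qty
5  returned    248   19
4   pending    198   16
add column qty_minus_price = t['qty'] - t['price']:
     status  price  qty  qty_minus_price
5  returned    248   19             -229
4   pending    198   16             -182
value at position 1, column 'qty_minus_price' → -182

-182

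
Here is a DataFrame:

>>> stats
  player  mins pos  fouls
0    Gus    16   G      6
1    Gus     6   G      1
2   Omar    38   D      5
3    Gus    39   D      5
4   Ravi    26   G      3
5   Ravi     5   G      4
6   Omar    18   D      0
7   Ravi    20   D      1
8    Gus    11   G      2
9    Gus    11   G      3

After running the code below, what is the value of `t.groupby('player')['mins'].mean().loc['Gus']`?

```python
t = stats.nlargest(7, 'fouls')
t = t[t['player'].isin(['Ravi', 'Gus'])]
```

19.25

take 7 rows with largest fouls:
  player  mins pos  fouls
0    Gus    16   G      6
2   Omar    38   D      5
3    Gus    39   D      5
5   Ravi     5   G      4
4   Ravi    26   G      3
9    Gus    11   G      3
8    Gus    11   G      2
filter rows where player in ['Ravi', 'Gus']:
  player  mins pos  fouls
0    Gus    16   G      6
3    Gus    39   D      5
5   Ravi     5   G      4
4   Ravi    26   G      3
9    Gus    11   G      3
8    Gus    11   G      2
group by player, mean of mins:
player
Gus     19.25
Ravi    15.50
Name: mins, dtype: float64
The value at index 'Gus' is 19.25.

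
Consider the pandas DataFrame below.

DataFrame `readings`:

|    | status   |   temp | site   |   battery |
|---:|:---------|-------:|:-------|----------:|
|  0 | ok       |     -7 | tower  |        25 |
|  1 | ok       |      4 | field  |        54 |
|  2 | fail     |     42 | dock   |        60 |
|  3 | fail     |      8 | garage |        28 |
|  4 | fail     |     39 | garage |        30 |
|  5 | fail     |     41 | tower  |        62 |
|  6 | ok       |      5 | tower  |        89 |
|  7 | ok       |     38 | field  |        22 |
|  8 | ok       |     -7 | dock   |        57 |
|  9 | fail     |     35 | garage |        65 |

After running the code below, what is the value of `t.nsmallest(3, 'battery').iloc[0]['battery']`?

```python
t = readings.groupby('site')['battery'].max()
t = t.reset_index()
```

54

group by site, max of battery:
site
dock      60
field     54
garage    65
tower     89
Name: battery, dtype: int64
reset_index():
     site  battery
0    dock       60
1   field       54
2  garage       65
3   tower       89
take 3 rows with smallest battery:
     site  battery
1   field       54
0    dock       60
2  garage       65
Finally, value at position 0, column 'battery' = 54.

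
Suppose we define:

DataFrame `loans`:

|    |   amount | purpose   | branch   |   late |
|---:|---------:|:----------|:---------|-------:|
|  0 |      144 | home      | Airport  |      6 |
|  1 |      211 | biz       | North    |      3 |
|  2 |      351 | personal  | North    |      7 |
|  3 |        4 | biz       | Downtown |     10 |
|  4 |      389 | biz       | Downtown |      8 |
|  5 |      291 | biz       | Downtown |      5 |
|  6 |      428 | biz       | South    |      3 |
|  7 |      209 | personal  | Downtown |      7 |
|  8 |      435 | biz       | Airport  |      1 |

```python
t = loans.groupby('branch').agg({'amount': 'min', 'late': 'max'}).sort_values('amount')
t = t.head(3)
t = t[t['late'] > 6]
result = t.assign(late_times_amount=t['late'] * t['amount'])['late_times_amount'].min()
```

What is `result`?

40

group by branch: min(amount), max(late):
          amount  late
branch                
Airport      144     6
Downtown       4    10
North        211     7
South        428     3
sort by amount:
          amount  late
branch                
Downtown       4    10
Airport      144     6
North        211     7
South        428     3
take first 3 rows:
          amount  late
branch                
Downtown       4    10
Airport      144     6
North        211     7
filter rows where late > 6:
          amount  late
branch                
Downtown       4    10
North        211     7
add column late_times_amount = t['late'] * t['amount']:
          amount  late  late_times_amount
branch                                   
Downtown       4    10                 40
North        211     7               1477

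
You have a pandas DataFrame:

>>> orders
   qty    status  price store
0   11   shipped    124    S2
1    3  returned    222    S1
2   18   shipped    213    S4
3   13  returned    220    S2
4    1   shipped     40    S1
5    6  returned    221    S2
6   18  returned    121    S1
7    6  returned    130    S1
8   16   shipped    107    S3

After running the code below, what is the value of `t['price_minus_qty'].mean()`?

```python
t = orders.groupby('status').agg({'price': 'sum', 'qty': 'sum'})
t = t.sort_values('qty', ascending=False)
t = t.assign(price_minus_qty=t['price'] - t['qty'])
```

group by status: sum(price), sum(qty):
          price  qty
status              
returned    914   46
shipped     484   46
sort by qty descending:
          price  qty
status              
returned    914   46
shipped     484   46
add column price_minus_qty = t['price'] - t['qty']:
          price  qty  price_minus_qty
status                               
returned    914   46              868
shipped     484   46              438
Taking the mean of column 'price_minus_qty' gives 653.0.

653.0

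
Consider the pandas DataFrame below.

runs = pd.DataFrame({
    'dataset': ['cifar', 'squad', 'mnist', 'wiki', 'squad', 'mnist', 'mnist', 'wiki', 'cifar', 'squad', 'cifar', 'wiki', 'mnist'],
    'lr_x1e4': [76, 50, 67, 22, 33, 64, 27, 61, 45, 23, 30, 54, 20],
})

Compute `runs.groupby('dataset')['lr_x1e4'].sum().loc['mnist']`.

178

group by dataset, sum of lr_x1e4:
dataset
cifar    151
mnist    178
squad    106
wiki     137
Name: lr_x1e4, dtype: int64
Finally, value at index 'mnist' = 178.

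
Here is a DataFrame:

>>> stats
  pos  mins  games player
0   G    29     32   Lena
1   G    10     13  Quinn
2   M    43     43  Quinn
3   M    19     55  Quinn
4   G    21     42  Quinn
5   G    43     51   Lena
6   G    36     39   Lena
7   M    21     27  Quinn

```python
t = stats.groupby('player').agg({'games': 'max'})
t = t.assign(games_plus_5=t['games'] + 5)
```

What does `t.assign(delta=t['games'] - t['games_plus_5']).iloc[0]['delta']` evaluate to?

group by player, max of games:
        games
player       
Lena       51
Quinn      55
add column games_plus_5 = t['games'] + 5:
        games  games_plus_5
player                     
Lena       51            56
Quinn      55            60
add column delta = t['games'] - t['games_plus_5']:
        games  games_plus_5  delta
player                            
Lena       51            56     -5
Quinn      55            60     -5
Then the value at position 0, column 'delta': -5

-5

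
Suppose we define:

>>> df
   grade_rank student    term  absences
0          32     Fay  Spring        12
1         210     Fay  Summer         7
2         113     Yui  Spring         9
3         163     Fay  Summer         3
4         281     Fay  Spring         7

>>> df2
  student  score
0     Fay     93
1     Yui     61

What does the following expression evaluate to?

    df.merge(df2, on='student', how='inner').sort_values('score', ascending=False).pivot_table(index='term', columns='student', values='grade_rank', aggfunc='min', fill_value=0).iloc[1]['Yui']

merge on 'student' (how='inner') → 5 rows:
   grade_rank student    term  absences  score
0          32     Fay  Spring        12     93
1         210     Fay  Summer         7     93
2         113     Yui  Spring         9     61
3         163     Fay  Summer         3     93
4         281     Fay  Spring         7     93
sort by score descending:
   grade_rank student    term  absences  score
0          32     Fay  Spring        12     93
1         210     Fay  Summer         7     93
3         163     Fay  Summer         3     93
4         281     Fay  Spring         7     93
2         113     Yui  Spring         9     61
pivot: rows=term, cols=student, min(grade_rank):
student  Fay  Yui
term             
Spring    32  113
Summer   163    0

0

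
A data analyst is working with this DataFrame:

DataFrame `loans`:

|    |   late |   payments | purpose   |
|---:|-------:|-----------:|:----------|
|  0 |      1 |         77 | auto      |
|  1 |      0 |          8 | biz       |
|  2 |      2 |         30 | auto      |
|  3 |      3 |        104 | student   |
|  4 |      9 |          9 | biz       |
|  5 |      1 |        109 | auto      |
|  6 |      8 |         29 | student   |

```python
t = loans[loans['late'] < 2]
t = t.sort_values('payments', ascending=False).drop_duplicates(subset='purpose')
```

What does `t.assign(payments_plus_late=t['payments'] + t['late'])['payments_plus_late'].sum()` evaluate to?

filter rows where late < 2:
   late  payments purpose
0     1        77    auto
1     0         8     biz
5     1       109    auto
sort by payments descending:
   late  payments purpose
5     1       109    auto
0     1        77    auto
1     0         8     biz
drop duplicate purpose (keep=first):
   late  payments purpose
5     1       109    auto
1     0         8     biz
add column payments_plus_late = t['payments'] + t['late']:
   late  payments purpose  payments_plus_late
5     1       109    auto                 110
1     0         8     biz                   8

118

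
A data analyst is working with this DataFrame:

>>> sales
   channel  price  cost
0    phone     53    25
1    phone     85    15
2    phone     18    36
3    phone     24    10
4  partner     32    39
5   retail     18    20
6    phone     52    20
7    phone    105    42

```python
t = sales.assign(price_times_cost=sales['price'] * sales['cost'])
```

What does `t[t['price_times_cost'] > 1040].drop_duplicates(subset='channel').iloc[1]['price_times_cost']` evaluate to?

add column price_times_cost = sales['price'] * sales['cost']:
   channel  price  cost  price_times_cost
0    phone     53    25              1325
1    phone     85    15              1275
2    phone     18    36               648
3    phone     24    10               240
4  partner     32    39              1248
5   retail     18    20               360
6    phone     52    20              1040
7    phone    105    42              4410
filter rows where price_times_cost > 1040:
   channel  price  cost  price_times_cost
0    phone     53    25              1325
1    phone     85    15              1275
4  partner     32    39              1248
7    phone    105    42              4410
drop duplicate channel (keep=first):
   channel  price  cost  price_times_cost
0    phone     53    25              1325
4  partner     32    39              1248
Then the value at position 1, column 'price_times_cost': 1248

1248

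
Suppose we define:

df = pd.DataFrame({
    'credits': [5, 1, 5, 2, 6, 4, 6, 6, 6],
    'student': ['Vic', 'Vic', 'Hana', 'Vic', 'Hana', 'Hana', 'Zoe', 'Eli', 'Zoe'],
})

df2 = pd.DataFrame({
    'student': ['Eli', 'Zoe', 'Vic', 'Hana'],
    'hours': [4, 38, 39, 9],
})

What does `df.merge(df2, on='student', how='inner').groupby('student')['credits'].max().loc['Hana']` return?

merge on 'student' (how='inner') → 9 rows:
   credits student  hours
0        5     Vic     39
1        1     Vic     39
2        5    Hana      9
3        2     Vic     39
4        6    Hana      9
5        4    Hana      9
6        6     Zoe     38
7        6     Eli      4
8        6     Zoe     38
group by student, max of credits:
student
Eli     6
Hana    6
Vic     5
Zoe     6
Name: credits, dtype: int64
Finally, value at index 'Hana' = 6.

6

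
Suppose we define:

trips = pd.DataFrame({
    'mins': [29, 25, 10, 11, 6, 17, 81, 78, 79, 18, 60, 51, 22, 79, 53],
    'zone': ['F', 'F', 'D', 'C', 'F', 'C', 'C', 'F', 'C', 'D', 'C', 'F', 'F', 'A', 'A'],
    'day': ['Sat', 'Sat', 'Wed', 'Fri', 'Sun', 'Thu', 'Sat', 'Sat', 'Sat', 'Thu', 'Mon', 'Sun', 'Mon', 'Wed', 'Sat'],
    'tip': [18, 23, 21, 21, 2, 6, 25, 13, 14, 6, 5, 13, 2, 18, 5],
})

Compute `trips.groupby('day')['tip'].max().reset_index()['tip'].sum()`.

91

group by day, max of tip:
day
Fri    21
Mon     5
Sat    25
Sun    13
Thu     6
Wed    21
Name: tip, dtype: int64
reset_index():
   day  tip
0  Fri   21
1  Mon    5
2  Sat   25
3  Sun   13
4  Thu    6
5  Wed   21
Finally, sum of column 'tip' = 91.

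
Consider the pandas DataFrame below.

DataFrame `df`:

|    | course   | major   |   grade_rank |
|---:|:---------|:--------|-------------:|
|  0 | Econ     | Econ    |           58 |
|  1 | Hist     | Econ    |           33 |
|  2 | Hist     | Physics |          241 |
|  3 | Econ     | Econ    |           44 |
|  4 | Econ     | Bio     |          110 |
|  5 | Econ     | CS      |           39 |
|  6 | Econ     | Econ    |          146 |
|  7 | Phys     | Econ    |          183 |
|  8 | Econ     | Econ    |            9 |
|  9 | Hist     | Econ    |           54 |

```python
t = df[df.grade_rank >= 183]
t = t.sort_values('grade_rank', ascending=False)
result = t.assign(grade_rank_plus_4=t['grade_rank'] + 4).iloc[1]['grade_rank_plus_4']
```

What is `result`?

187

filter rows where grade_rank >= 183:
  course    major  grade_rank
2   Hist  Physics         241
7   Phys     Econ         183
sort by grade_rank descending:
  course    major  grade_rank
2   Hist  Physics         241
7   Phys     Econ         183
add column grade_rank_plus_4 = t['grade_rank'] + 4:
  course    major  grade_rank  grade_rank_plus_4
2   Hist  Physics         241                245
7   Phys     Econ         183                187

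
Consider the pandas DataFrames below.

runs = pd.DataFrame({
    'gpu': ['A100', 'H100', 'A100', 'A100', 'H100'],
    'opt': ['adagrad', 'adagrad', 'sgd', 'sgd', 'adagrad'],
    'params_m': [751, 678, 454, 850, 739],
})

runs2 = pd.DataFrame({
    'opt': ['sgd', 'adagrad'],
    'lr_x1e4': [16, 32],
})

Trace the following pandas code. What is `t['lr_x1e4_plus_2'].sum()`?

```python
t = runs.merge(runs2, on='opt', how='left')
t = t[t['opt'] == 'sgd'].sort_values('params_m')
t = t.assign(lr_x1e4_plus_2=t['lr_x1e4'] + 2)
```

36

merge on 'opt' (how='left') → 5 rows:
    gpu      opt  params_m  lr_x1e4
0  A100  adagrad       751       32
1  H100  adagrad       678       32
2  A100      sgd       454       16
3  A100      sgd       850       16
4  H100  adagrad       739       32
filter rows where opt == 'sgd':
    gpu  opt  params_m  lr_x1e4
2  A100  sgd       454       16
3  A100  sgd       850       16
sort by params_m:
    gpu  opt  params_m  lr_x1e4
2  A100  sgd       454       16
3  A100  sgd       850       16
add column lr_x1e4_plus_2 = t['lr_x1e4'] + 2:
    gpu  opt  params_m  lr_x1e4  lr_x1e4_plus_2
2  A100  sgd       454       16              18
3  A100  sgd       850       16              18
Then the sum of column 'lr_x1e4_plus_2': 36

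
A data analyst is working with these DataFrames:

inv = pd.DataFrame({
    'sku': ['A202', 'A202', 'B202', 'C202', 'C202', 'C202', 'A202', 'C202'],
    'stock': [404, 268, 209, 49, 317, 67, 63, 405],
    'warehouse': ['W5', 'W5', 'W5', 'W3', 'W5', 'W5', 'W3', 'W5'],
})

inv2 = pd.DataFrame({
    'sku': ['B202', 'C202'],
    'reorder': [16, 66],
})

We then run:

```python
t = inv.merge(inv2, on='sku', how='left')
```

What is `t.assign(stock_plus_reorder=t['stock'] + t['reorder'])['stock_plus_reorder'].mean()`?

merge on 'sku' (how='left') → 8 rows:
    sku  stock warehouse  reorder
0  A202    404        W5      NaN
1  A202    268        W5      NaN
2  B202    209        W5     16.0
3  C202     49        W3     66.0
4  C202    317        W5     66.0
5  C202     67        W5     66.0
6  A202     63        W3      NaN
7  C202    405        W5     66.0
add column stock_plus_reorder = t['stock'] + t['reorder']:
    sku  stock warehouse  reorder  stock_plus_reorder
0  A202    404        W5      NaN                 NaN
1  A202    268        W5      NaN                 NaN
2  B202    209        W5     16.0               225.0
3  C202     49        W3     66.0               115.0
4  C202    317        W5     66.0               383.0
5  C202     67        W5     66.0               133.0
6  A202     63        W3      NaN                 NaN
7  C202    405        W5     66.0               471.0

265.4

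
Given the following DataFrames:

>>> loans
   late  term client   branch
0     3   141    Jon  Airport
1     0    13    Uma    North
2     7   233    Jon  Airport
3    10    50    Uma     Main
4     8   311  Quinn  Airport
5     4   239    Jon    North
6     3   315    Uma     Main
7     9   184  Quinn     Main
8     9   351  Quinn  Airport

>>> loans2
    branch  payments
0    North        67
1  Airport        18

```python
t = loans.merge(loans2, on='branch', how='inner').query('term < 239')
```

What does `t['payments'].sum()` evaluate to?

merge on 'branch' (how='inner') → 6 rows:
   late  term client   branch  payments
0     3   141    Jon  Airport        18
1     0    13    Uma    North        67
2     7   233    Jon  Airport        18
3     8   311  Quinn  Airport        18
4     4   239    Jon    North        67
5     9   351  Quinn  Airport        18
filter rows where term < 239:
   late  term client   branch  payments
0     3   141    Jon  Airport        18
1     0    13    Uma    North        67
2     7   233    Jon  Airport        18
Hence 103.

103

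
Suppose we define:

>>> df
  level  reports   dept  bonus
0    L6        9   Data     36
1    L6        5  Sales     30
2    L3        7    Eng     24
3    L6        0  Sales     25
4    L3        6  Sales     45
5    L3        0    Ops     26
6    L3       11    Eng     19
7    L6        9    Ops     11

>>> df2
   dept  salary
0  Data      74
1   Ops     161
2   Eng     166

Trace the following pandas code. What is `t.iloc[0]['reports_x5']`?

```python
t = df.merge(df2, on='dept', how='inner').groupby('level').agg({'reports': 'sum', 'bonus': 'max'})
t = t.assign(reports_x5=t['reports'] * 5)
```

90

merge on 'dept' (how='inner') → 5 rows:
  level  reports  dept  bonus  salary
0    L6        9  Data     36      74
1    L3        7   Eng     24     166
2    L3        0   Ops     26     161
3    L3       11   Eng     19     166
4    L6        9   Ops     11     161
group by level: sum(reports), max(bonus):
       reports  bonus
level                
L3          18     26
L6          18     36
add column reports_x5 = t['reports'] * 5:
       reports  bonus  reports_x5
level                            
L3          18     26          90
L6          18     36          90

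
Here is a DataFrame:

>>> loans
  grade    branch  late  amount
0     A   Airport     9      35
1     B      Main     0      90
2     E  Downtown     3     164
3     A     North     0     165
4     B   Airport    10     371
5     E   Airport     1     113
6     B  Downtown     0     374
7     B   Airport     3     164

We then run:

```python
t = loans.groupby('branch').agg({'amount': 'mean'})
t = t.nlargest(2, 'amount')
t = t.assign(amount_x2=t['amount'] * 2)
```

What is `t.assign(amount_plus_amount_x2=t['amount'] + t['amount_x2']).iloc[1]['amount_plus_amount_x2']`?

group by branch, mean of amount:
          amount
branch          
Airport   170.75
Downtown  269.00
Main       90.00
North     165.00
take 2 rows with largest amount:
          amount
branch          
Downtown  269.00
Airport   170.75
add column amount_x2 = t['amount'] * 2:
          amount  amount_x2
branch                     
Downtown  269.00      538.0
Airport   170.75      341.5
add column amount_plus_amount_x2 = t['amount'] + t['amount_x2']:
          amount  amount_x2  amount_plus_amount_x2
branch                                            
Downtown  269.00      538.0                 807.00
Airport   170.75      341.5                 512.25
Then the value at position 1, column 'amount_plus_amount_x2': 512.25

512.25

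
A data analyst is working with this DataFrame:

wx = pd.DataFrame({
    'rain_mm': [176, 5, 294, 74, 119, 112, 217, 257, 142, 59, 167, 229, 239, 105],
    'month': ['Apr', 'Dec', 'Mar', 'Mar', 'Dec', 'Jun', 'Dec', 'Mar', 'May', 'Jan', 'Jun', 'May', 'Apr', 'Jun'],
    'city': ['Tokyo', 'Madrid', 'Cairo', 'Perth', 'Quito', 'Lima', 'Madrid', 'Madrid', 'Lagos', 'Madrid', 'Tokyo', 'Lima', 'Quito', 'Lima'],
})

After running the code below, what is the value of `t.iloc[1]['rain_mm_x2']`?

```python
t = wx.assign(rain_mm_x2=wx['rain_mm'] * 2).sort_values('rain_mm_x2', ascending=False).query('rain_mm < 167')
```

add column rain_mm_x2 = wx['rain_mm'] * 2:
    rain_mm month    city  rain_mm_x2
0       176   Apr   Tokyo         352
1         5   Dec  Madrid          10
2       294   Mar   Cairo         588
3        74   Mar   Perth         148
4       119   Dec   Quito         238
5       112   Jun    Lima         224
6       217   Dec  Madrid         434
7       257   Mar  Madrid         514
8       142   May   Lagos         284
9        59   Jan  Madrid         118
10      167   Jun   Tokyo         334
11      229   May    Lima         458
12      239   Apr   Quito         478
13      105   Jun    Lima         210
sort by rain_mm_x2 descending:
    rain_mm month    city  rain_mm_x2
2       294   Mar   Cairo         588
7       257   Mar  Madrid         514
12      239   Apr   Quito         478
11      229   May    Lima         458
6       217   Dec  Madrid         434
0       176   Apr   Tokyo         352
10      167   Jun   Tokyo         334
8       142   May   Lagos         284
4       119   Dec   Quito         238
5       112   Jun    Lima         224
13      105   Jun    Lima         210
3        74   Mar   Perth         148
9        59   Jan  Madrid         118
1         5   Dec  Madrid          10
filter rows where rain_mm < 167:
    rain_mm month    city  rain_mm_x2
8       142   May   Lagos         284
4       119   Dec   Quito         238
5       112   Jun    Lima         224
13      105   Jun    Lima         210
3        74   Mar   Perth         148
9        59   Jan  Madrid         118
1         5   Dec  Madrid          10

238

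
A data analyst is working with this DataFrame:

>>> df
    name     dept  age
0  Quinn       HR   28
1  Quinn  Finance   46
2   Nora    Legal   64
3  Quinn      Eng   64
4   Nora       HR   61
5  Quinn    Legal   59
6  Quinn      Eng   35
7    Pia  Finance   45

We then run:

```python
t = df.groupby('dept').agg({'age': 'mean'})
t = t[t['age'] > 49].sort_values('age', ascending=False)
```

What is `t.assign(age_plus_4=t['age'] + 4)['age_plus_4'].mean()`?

group by dept, mean of age:
          age
dept         
Eng      49.5
Finance  45.5
HR       44.5
Legal    61.5
filter rows where age > 49:
        age
dept       
Eng    49.5
Legal  61.5
sort by age descending:
        age
dept       
Legal  61.5
Eng    49.5
add column age_plus_4 = t['age'] + 4:
        age  age_plus_4
dept                   
Legal  61.5        65.5
Eng    49.5        53.5

59.5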